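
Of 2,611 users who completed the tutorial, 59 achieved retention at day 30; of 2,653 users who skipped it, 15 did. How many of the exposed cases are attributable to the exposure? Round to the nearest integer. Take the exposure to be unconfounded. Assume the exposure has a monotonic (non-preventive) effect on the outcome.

about 44 cases

p₁ = P(outcome | exposed) = 59/2611 = 0.022597
p₀ = P(outcome | unexposed) = 15/2653 = 0.005654
PN = (p₁ − p₀)/p₁ = (0.022597 − 0.005654) / 0.022597 ≈ 0.74979.
Attributable cases ≈ PN × (exposed cases) = 0.74979 × 59 ≈ 44.24.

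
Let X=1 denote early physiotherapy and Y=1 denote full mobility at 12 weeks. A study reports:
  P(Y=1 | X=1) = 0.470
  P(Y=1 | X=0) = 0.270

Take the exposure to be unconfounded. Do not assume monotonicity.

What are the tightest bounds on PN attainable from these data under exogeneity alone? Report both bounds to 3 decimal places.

0.426 ≤ PN ≤ 1.000

Let p₁ = 0.47, p₀ = 0.27.
Under exogeneity alone the bounds on PN are max{0,(p₁−p₀)/p₁} ≤ PN ≤ min{1,(1−p₀)/p₁}.
  lower = (p₁ − p₀)/p₁ = 0.2 / 0.47 ≈ 0.4255
  upper = min{1, (1 − p₀)/p₁} = 0.73 / 0.47 ≈ 1.5532 → capped at 1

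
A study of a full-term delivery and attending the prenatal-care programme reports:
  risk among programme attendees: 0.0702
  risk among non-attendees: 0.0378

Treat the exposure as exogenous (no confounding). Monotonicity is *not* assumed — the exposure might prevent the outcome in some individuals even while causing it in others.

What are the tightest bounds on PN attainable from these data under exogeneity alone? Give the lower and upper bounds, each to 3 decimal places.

0.462 ≤ PN ≤ 1.000

Let p₁ = 0.0702, p₀ = 0.0378.
Under exogeneity alone the bounds on PN are max{0,(p₁−p₀)/p₁} ≤ PN ≤ min{1,(1−p₀)/p₁}.
  lower = (p₁ − p₀)/p₁ = 0.0324 / 0.0702 ≈ 0.4615
  upper = min{1, (1 − p₀)/p₁} = 0.9622 / 0.0702 ≈ 13.7066 → capped at 1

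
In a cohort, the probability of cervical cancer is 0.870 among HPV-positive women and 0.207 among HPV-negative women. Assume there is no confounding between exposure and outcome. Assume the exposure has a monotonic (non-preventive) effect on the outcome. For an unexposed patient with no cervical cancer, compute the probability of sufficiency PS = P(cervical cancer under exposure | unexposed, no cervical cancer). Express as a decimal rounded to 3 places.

PS ≈ 0.836

Let p₁ = 0.87, p₀ = 0.207.
Under exogeneity and monotonicity, PS = (p₁ − p₀) / (1 − p₀).
PS = (0.87 − 0.207) / (1 − 0.207) = 0.663 / 0.793 ≈ 0.8361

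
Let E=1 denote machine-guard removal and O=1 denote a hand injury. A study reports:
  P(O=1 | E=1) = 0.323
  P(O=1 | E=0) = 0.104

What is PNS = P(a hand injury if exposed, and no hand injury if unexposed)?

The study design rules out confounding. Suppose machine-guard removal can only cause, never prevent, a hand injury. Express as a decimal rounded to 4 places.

PNS ≈ 0.2190

Let p₁ = 0.323, p₀ = 0.104.
Under exogeneity and monotonicity, PNS = p₁ − p₀.
PNS = 0.323 − 0.104 = 0.219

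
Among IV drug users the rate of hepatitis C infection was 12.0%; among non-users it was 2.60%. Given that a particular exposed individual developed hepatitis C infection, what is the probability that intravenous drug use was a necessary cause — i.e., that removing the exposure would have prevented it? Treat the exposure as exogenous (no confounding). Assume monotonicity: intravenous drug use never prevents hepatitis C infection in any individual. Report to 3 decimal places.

p₁ = 0.12, p₀ = 0.026.
Under exogeneity and monotonicity, PN = (p₁ − p₀) / p₁.
PN = (0.12 − 0.026) / 0.12 = 0.094 / 0.12 ≈ 0.7833

PN ≈ 0.783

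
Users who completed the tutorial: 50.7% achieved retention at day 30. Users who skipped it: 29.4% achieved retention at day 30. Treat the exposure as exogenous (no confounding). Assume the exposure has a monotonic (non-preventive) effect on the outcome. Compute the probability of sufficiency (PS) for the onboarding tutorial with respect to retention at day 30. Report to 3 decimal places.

p₁ = 0.507, p₀ = 0.294.
Under exogeneity and monotonicity, PS = (p₁ − p₀) / (1 − p₀).
PS = (0.507 − 0.294) / (1 − 0.294) = 0.213 / 0.706 ≈ 0.3017

PS ≈ 0.302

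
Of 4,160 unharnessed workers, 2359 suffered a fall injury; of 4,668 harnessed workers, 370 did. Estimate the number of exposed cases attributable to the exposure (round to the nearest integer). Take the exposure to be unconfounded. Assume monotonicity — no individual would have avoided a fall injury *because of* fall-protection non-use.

p₁ = P(outcome | exposed) = 2359/4160 = 0.56707
p₀ = P(outcome | unexposed) = 370/4668 = 0.079263
PN = (p₁ − p₀)/p₁ = (0.56707 − 0.079263) / 0.56707 ≈ 0.86022.
Attributable cases ≈ PN × (exposed cases) = 0.86022 × 2359 ≈ 2029.27.

about 2029 cases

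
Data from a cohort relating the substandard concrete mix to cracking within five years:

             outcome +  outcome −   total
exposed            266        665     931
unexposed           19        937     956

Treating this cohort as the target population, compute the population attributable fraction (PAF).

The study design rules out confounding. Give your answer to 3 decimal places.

p₁ = P(outcome | exposed) = 266/931 = 0.28571
p₀ = P(outcome | unexposed) = 19/956 = 0.019874
Exposure prevalence π = 931/1887 = 0.49338; overall risk P(Y=1) = 0.15103.
Under exogeneity, PAF = [P(Y=1) − p₀]/P(Y=1).
PAF = (0.15103 − 0.019874) / 0.15103 ≈ 0.8684

PAF ≈ 0.868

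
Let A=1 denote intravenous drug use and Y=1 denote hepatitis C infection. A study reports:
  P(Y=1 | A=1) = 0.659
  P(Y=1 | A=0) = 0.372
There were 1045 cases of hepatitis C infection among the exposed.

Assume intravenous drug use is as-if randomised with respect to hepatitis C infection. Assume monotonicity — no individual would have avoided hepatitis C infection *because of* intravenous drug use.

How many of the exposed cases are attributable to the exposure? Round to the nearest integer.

about 455 cases

Let p₁ = 0.659, p₀ = 0.372.
PN = (p₁ − p₀)/p₁ = (0.659 − 0.372) / 0.659 ≈ 0.43551.
Attributable cases ≈ PN × (exposed cases) = 0.43551 × 1045 ≈ 455.11.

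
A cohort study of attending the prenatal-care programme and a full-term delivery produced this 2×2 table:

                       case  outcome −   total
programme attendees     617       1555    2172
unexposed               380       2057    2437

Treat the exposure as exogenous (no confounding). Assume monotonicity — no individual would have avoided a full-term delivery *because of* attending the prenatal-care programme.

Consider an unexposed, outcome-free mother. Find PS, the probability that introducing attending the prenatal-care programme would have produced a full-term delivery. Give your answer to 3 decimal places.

p₁ = P(outcome | exposed) = 617/2172 = 0.28407
p₀ = P(outcome | unexposed) = 380/2437 = 0.15593
Under exogeneity and monotonicity, PS = (p₁ − p₀)/(1 − p₀).
PS = (0.28407 − 0.15593) / 0.84407 ≈ 0.1518

PS ≈ 0.152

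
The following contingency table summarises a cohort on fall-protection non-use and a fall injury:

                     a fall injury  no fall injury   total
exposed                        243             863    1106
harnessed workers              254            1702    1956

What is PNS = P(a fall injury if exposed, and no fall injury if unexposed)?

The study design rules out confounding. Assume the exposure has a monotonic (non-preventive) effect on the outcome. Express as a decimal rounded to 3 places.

p₁ = P(outcome | exposed) = 243/1106 = 0.21971
p₀ = P(outcome | unexposed) = 254/1956 = 0.12986
Under exogeneity and monotonicity, PNS = p₁ − p₀.
PNS = 0.21971 − 0.12986 = 0.089854

PNS ≈ 0.090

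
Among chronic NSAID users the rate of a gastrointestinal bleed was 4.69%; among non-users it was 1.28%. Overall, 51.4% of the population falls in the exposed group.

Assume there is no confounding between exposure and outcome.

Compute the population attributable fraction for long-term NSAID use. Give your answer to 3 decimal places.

p₁ = 0.0469, p₀ = 0.0128.
Overall risk P(Y=1) = π·p₁ + (1−π)·p₀ = 0.514×0.0469 + 0.486×0.0128 = 0.030327.
Under exogeneity, PAF = [P(Y=1) − p₀] / P(Y=1).
PAF = (0.030327 − 0.0128) / 0.030327 ≈ 0.5779

PAF ≈ 0.578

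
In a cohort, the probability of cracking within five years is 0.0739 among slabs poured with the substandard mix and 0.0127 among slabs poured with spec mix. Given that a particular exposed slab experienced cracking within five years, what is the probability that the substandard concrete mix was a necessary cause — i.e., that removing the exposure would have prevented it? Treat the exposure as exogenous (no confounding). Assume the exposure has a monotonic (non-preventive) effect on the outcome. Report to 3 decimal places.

PN ≈ 0.828

Let p₁ = 0.0739, p₀ = 0.0127.
Under exogeneity and monotonicity, PN = (p₁ − p₀) / p₁.
PN = (0.0739 − 0.0127) / 0.0739 = 0.0612 / 0.0739 ≈ 0.8281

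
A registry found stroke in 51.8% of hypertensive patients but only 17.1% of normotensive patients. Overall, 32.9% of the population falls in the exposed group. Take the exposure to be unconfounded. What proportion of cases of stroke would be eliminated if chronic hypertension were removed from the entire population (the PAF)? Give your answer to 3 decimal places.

p₁ = 0.518, p₀ = 0.171.
Overall risk P(Y=1) = π·p₁ + (1−π)·p₀ = 0.329×0.518 + 0.671×0.171 = 0.28516.
Under exogeneity, PAF = [P(Y=1) − p₀] / P(Y=1).
PAF = (0.28516 − 0.171) / 0.28516 ≈ 0.4003

PAF ≈ 0.400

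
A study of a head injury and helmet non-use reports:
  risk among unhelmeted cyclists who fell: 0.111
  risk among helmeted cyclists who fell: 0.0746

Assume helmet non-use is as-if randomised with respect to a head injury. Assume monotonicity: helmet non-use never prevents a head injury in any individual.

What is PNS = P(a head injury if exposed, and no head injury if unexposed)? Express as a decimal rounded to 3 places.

Let p₁ = 0.111, p₀ = 0.0746.
Under exogeneity and monotonicity, PNS = p₁ − p₀.
PNS = 0.111 − 0.0746 = 0.0364

PNS ≈ 0.036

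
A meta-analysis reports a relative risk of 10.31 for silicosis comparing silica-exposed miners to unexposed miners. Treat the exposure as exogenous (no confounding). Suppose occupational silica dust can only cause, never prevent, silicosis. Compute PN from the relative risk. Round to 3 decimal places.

Under exogeneity and monotonicity, PN = (RR − 1) / RR = 1 − 1/RR.
PN = (10.31 − 1) / 10.31 = 9.31 / 10.31 ≈ 0.9030

PN ≈ 0.903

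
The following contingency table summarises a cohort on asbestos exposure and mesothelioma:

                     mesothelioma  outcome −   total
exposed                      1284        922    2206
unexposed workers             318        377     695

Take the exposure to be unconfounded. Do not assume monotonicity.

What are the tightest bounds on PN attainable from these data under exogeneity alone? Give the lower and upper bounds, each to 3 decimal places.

0.214 ≤ PN ≤ 0.932

p₁ = P(outcome | exposed) = 1284/2206 = 0.58205
p₀ = P(outcome | unexposed) = 318/695 = 0.45755
Under exogeneity alone the bounds on PN are max{0,(p₁−p₀)/p₁} ≤ PN ≤ min{1,(1−p₀)/p₁}.
  lower = (p₁ − p₀)/p₁ = 0.1245 / 0.58205 ≈ 0.2139
  upper = min{1, (1 − p₀)/p₁} = 0.54245 / 0.58205 ≈ 0.9320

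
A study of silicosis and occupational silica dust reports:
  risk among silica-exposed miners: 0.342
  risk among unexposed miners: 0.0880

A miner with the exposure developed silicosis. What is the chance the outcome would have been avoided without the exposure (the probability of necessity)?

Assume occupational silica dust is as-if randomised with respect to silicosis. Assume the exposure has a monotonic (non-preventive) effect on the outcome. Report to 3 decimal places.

PN ≈ 0.743

Let p₁ = 0.342, p₀ = 0.088.
Under exogeneity and monotonicity, PN = (p₁ − p₀) / p₁.
PN = (0.342 − 0.088) / 0.342 = 0.254 / 0.342 ≈ 0.7427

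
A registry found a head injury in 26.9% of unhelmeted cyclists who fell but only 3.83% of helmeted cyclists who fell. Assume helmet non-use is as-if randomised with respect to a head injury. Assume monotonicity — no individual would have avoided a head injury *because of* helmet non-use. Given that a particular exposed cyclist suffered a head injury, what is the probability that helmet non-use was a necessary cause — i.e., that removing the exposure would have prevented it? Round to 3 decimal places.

PN ≈ 0.858

p₁ = 0.269, p₀ = 0.0383.
Under exogeneity and monotonicity, PN = (p₁ − p₀) / p₁.
PN = (0.269 − 0.0383) / 0.269 = 0.2307 / 0.269 ≈ 0.8576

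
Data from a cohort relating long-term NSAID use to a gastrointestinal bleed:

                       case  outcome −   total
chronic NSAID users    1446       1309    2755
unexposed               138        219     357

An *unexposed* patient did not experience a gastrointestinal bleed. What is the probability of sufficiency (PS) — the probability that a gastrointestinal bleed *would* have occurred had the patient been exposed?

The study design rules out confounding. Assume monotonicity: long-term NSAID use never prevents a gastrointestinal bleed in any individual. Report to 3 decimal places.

PS ≈ 0.225

p₁ = P(outcome | exposed) = 1446/2755 = 0.52486
p₀ = P(outcome | unexposed) = 138/357 = 0.38655
Under exogeneity and monotonicity, PS = (p₁ − p₀) / (1 − p₀).
PS = (0.52486 − 0.38655) / (1 − 0.38655) = 0.13831 / 0.61345 ≈ 0.2255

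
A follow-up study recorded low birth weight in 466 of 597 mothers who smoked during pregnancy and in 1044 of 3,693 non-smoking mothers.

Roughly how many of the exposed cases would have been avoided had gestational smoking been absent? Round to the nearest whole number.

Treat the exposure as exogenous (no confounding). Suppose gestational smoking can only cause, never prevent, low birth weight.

about 297 cases

p₁ = P(outcome | exposed) = 466/597 = 0.78057
p₀ = P(outcome | unexposed) = 1044/3693 = 0.2827
PN = (p₁ − p₀)/p₁ = (0.78057 − 0.2827) / 0.78057 ≈ 0.63783.
Attributable cases ≈ PN × (exposed cases) = 0.63783 × 466 ≈ 297.23.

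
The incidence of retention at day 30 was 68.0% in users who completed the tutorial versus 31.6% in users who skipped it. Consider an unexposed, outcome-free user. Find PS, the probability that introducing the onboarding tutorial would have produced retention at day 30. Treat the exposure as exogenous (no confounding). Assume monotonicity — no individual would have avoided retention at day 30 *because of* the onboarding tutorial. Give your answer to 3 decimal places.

PS ≈ 0.532

p₁ = 0.68, p₀ = 0.316.
Under exogeneity and monotonicity, PS = (p₁ − p₀) / (1 − p₀).
PS = (0.68 − 0.316) / (1 − 0.316) = 0.364 / 0.684 ≈ 0.5322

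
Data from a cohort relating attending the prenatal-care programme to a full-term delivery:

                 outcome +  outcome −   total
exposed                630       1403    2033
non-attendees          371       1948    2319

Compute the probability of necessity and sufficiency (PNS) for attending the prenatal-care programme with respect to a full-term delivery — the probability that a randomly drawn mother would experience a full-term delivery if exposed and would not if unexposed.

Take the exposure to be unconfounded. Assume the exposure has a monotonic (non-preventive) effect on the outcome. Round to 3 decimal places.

PNS ≈ 0.150

p₁ = P(outcome | exposed) = 630/2033 = 0.30989
p₀ = P(outcome | unexposed) = 371/2319 = 0.15998
Under exogeneity and monotonicity, PNS = p₁ − p₀.
PNS = 0.30989 − 0.15998 = 0.1499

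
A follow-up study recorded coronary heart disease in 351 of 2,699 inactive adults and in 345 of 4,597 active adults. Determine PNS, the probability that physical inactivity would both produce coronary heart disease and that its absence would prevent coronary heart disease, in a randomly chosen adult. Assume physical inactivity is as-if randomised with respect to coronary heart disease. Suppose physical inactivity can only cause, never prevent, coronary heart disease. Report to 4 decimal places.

PNS ≈ 0.0550

p₁ = P(outcome | exposed) = 351/2699 = 0.13005
p₀ = P(outcome | unexposed) = 345/4597 = 0.075049
Under exogeneity and monotonicity, PNS = p₁ − p₀.
PNS = 0.13005 − 0.075049 = 0.054999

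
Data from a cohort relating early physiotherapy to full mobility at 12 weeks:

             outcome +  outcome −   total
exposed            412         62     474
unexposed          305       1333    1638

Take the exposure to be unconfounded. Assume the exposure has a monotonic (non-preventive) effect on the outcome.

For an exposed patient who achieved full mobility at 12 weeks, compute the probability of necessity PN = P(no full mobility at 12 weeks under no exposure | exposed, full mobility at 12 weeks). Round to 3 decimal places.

PN ≈ 0.786

p₁ = P(outcome | exposed) = 412/474 = 0.8692
p₀ = P(outcome | unexposed) = 305/1638 = 0.1862
Under exogeneity and monotonicity, PN = (p₁ − p₀) / p₁.
PN = (0.8692 − 0.1862) / 0.8692 = 0.683 / 0.8692 ≈ 0.7858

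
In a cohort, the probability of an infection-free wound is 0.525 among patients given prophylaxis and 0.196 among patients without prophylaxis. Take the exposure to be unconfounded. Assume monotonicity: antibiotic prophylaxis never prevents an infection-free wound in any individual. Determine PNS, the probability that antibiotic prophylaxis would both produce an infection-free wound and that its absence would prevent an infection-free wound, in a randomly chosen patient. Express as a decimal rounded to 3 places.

Let p₁ = 0.525, p₀ = 0.196.
Under exogeneity and monotonicity, PNS = p₁ − p₀.
PNS = 0.525 − 0.196 = 0.329

PNS ≈ 0.329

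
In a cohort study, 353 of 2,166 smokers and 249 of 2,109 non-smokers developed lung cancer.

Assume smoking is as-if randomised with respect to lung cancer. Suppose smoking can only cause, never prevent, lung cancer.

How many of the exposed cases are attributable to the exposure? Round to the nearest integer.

p₁ = P(outcome | exposed) = 353/2166 = 0.16297
p₀ = P(outcome | unexposed) = 249/2109 = 0.11807
PN = (p₁ − p₀)/p₁ = (0.16297 − 0.11807) / 0.16297 ≈ 0.27555.
Attributable cases ≈ PN × (exposed cases) = 0.27555 × 353 ≈ 97.27.

about 97 cases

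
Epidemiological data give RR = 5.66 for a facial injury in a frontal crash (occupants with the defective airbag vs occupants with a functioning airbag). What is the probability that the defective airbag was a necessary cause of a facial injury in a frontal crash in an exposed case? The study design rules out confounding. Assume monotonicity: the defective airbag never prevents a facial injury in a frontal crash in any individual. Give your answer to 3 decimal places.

Under exogeneity and monotonicity, PN = (RR − 1) / RR = 1 − 1/RR.
PN = (5.66 − 1) / 5.66 = 4.66 / 5.66 ≈ 0.8233

PN ≈ 0.823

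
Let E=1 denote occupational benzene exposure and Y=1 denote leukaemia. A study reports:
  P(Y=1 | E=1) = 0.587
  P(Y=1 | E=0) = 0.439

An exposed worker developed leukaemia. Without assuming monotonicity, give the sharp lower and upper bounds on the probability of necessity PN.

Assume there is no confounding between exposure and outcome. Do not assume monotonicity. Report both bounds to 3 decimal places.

Let p₁ = 0.587, p₀ = 0.439.
Under exogeneity alone the bounds on PN are max{0,(p₁−p₀)/p₁} ≤ PN ≤ min{1,(1−p₀)/p₁}.
  lower = (p₁ − p₀)/p₁ = 0.148 / 0.587 ≈ 0.2521
  upper = min{1, (1 − p₀)/p₁} = 0.561 / 0.587 ≈ 0.9557

0.252 ≤ PN ≤ 0.956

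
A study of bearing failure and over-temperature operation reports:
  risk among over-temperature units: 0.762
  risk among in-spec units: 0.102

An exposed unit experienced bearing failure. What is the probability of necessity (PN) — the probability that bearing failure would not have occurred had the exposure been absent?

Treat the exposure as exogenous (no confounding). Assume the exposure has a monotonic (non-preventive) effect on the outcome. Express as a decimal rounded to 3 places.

Let p₁ = 0.762, p₀ = 0.102.
Under exogeneity and monotonicity, PN = (p₁ − p₀) / p₁.
PN = (0.762 − 0.102) / 0.762 = 0.66 / 0.762 ≈ 0.8661

PN ≈ 0.866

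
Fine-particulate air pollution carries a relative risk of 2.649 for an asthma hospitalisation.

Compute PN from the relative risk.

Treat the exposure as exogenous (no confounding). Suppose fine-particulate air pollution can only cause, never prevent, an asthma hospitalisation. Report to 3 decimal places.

PN ≈ 0.622

Under exogeneity and monotonicity, PN = (RR − 1) / RR = 1 − 1/RR.
PN = (2.649 − 1) / 2.649 = 1.649 / 2.649 ≈ 0.6225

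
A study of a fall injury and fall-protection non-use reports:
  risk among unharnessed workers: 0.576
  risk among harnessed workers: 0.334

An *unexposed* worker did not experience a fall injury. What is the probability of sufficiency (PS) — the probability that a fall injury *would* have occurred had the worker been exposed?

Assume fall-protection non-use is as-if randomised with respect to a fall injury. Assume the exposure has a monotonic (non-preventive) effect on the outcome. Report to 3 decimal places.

PS ≈ 0.363

Let p₁ = 0.576, p₀ = 0.334.
Under exogeneity and monotonicity, PS = (p₁ − p₀) / (1 − p₀).
PS = (0.576 − 0.334) / (1 − 0.334) = 0.242 / 0.666 ≈ 0.3634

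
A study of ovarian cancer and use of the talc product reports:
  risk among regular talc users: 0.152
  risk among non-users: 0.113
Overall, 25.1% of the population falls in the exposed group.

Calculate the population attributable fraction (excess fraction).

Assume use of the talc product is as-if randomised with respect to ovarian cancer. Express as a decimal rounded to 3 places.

PAF ≈ 0.080

Let p₁ = 0.152, p₀ = 0.113.
Overall risk P(Y=1) = π·p₁ + (1−π)·p₀ = 0.251×0.152 + 0.749×0.113 = 0.12279.
Under exogeneity, PAF = [P(Y=1) − p₀] / P(Y=1).
PAF = (0.12279 − 0.113) / 0.12279 ≈ 0.0797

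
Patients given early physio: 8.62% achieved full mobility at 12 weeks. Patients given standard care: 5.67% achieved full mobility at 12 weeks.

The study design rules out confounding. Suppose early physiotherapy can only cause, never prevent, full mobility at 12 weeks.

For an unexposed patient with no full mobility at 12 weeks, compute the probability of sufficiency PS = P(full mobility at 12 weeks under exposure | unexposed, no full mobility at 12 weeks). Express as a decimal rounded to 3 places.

PS ≈ 0.031

p₁ = 0.0862, p₀ = 0.0567.
Under exogeneity and monotonicity, PS = (p₁ − p₀) / (1 − p₀).
PS = (0.0862 − 0.0567) / (1 − 0.0567) = 0.0295 / 0.9433 ≈ 0.0313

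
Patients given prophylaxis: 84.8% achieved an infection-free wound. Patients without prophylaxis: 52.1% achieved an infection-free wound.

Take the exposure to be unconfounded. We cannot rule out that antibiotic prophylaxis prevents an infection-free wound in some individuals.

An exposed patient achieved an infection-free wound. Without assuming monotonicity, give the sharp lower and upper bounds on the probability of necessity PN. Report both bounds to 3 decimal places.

0.386 ≤ PN ≤ 0.565

p₁ = 0.848, p₀ = 0.521.
Under exogeneity alone the bounds on PN are max{0,(p₁−p₀)/p₁} ≤ PN ≤ min{1,(1−p₀)/p₁}.
  lower = (p₁ − p₀)/p₁ = 0.327 / 0.848 ≈ 0.3856
  upper = min{1, (1 − p₀)/p₁} = 0.479 / 0.848 ≈ 0.5649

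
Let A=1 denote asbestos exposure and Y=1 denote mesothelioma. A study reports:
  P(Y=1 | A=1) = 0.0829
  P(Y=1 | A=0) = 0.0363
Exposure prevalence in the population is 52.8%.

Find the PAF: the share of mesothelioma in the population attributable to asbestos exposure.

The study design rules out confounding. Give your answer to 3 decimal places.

Let p₁ = 0.0829, p₀ = 0.0363.
Overall risk P(Y=1) = π·p₁ + (1−π)·p₀ = 0.528×0.0829 + 0.472×0.0363 = 0.060905.
Under exogeneity, PAF = [P(Y=1) − p₀] / P(Y=1).
PAF = (0.060905 − 0.0363) / 0.060905 ≈ 0.4040

PAF ≈ 0.404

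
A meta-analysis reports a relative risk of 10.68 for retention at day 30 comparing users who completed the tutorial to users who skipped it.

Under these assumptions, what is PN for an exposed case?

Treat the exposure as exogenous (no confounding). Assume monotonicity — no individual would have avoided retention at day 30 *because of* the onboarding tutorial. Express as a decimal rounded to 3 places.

PN ≈ 0.906

Under exogeneity and monotonicity, PN = (RR − 1) / RR = 1 − 1/RR.
PN = (10.68 − 1) / 10.68 = 9.68 / 10.68 ≈ 0.9064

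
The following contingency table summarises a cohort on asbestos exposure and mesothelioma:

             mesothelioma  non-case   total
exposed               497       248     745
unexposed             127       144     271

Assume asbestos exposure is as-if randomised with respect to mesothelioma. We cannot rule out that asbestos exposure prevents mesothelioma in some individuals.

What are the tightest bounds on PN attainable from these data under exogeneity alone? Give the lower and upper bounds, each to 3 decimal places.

0.298 ≤ PN ≤ 0.797

p₁ = P(outcome | exposed) = 497/745 = 0.66711
p₀ = P(outcome | unexposed) = 127/271 = 0.46863
Under exogeneity alone the bounds on PN are max{0,(p₁−p₀)/p₁} ≤ PN ≤ min{1,(1−p₀)/p₁}.
  lower = (p₁ − p₀)/p₁ = 0.19848 / 0.66711 ≈ 0.2975
  upper = min{1, (1 − p₀)/p₁} = 0.53137 / 0.66711 ≈ 0.7965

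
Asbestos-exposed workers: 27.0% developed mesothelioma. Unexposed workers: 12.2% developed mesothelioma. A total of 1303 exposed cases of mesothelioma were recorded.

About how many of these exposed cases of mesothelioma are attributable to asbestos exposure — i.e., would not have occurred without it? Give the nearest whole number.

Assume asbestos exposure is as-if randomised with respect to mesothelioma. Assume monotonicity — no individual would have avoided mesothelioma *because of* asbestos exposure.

about 714 cases

p₁ = 0.27, p₀ = 0.122.
PN = (p₁ − p₀)/p₁ = (0.27 − 0.122) / 0.27 ≈ 0.54815.
Attributable cases ≈ PN × (exposed cases) = 0.54815 × 1303 ≈ 714.24.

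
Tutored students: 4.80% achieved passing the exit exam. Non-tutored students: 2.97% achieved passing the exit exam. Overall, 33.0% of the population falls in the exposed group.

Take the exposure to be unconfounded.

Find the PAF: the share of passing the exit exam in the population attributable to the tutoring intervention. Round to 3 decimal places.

p₁ = 0.048, p₀ = 0.0297.
Overall risk P(Y=1) = π·p₁ + (1−π)·p₀ = 0.33×0.048 + 0.67×0.0297 = 0.035739.
Under exogeneity, PAF = [P(Y=1) − p₀] / P(Y=1).
PAF = (0.035739 − 0.0297) / 0.035739 ≈ 0.1690

PAF ≈ 0.169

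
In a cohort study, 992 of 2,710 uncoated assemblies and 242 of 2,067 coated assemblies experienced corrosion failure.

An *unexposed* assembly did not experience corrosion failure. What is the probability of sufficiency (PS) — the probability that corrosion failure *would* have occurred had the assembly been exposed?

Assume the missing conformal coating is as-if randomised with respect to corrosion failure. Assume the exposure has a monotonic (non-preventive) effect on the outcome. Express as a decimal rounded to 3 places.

PS ≈ 0.282

p₁ = P(outcome | exposed) = 992/2710 = 0.36605
p₀ = P(outcome | unexposed) = 242/2067 = 0.11708
Under exogeneity and monotonicity, PS = (p₁ − p₀) / (1 − p₀).
PS = (0.36605 − 0.11708) / (1 − 0.11708) = 0.24897 / 0.88292 ≈ 0.2820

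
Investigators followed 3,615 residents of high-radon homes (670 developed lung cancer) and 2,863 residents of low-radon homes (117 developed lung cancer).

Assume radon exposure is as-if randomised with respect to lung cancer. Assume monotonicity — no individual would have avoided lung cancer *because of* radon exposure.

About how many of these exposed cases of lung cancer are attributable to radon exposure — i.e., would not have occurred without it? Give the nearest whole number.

p₁ = P(outcome | exposed) = 670/3615 = 0.18534
p₀ = P(outcome | unexposed) = 117/2863 = 0.040866
PN = (p₁ − p₀)/p₁ = (0.18534 − 0.040866) / 0.18534 ≈ 0.77951.
Attributable cases ≈ PN × (exposed cases) = 0.77951 × 670 ≈ 522.27.

about 522 cases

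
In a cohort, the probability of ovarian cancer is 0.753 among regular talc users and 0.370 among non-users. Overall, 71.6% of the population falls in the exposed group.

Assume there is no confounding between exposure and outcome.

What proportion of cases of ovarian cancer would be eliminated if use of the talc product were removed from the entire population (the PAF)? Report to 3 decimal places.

Let p₁ = 0.753, p₀ = 0.37.
Overall risk P(Y=1) = π·p₁ + (1−π)·p₀ = 0.716×0.753 + 0.284×0.37 = 0.64423.
Under exogeneity, PAF = [P(Y=1) − p₀] / P(Y=1).
PAF = (0.64423 − 0.37) / 0.64423 ≈ 0.4257

PAF ≈ 0.426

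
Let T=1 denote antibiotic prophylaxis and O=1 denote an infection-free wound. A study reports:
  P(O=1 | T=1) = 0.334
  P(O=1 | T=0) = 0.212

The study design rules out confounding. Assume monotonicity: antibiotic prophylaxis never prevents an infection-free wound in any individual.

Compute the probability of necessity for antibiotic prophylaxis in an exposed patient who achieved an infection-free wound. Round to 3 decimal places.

PN ≈ 0.365

Let p₁ = 0.334, p₀ = 0.212.
Under exogeneity and monotonicity, PN = (p₁ − p₀) / p₁.
PN = (0.334 − 0.212) / 0.334 = 0.122 / 0.334 ≈ 0.3653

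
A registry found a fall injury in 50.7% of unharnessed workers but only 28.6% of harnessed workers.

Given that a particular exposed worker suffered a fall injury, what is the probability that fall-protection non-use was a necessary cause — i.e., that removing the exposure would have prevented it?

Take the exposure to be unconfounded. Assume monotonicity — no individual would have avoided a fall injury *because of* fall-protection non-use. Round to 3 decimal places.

p₁ = 0.507, p₀ = 0.286.
Under exogeneity and monotonicity, PN = (p₁ − p₀) / p₁.
PN = (0.507 − 0.286) / 0.507 = 0.221 / 0.507 ≈ 0.4359

PN ≈ 0.436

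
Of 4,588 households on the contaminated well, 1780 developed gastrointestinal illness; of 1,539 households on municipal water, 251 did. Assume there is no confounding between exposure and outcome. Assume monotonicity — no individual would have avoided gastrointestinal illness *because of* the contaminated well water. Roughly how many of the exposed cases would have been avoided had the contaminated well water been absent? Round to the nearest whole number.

p₁ = P(outcome | exposed) = 1780/4588 = 0.38797
p₀ = P(outcome | unexposed) = 251/1539 = 0.16309
PN = (p₁ − p₀)/p₁ = (0.38797 − 0.16309) / 0.38797 ≈ 0.57962.
Attributable cases ≈ PN × (exposed cases) = 0.57962 × 1780 ≈ 1031.73.

about 1032 cases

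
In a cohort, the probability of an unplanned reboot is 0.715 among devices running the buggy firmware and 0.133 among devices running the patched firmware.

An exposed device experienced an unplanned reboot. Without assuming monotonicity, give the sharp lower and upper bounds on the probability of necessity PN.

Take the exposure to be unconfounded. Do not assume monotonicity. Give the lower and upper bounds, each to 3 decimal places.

Let p₁ = 0.715, p₀ = 0.133.
Under exogeneity alone the bounds on PN are max{0,(p₁−p₀)/p₁} ≤ PN ≤ min{1,(1−p₀)/p₁}.
  lower = (p₁ − p₀)/p₁ = 0.582 / 0.715 ≈ 0.8140
  upper = min{1, (1 − p₀)/p₁} = 0.867 / 0.715 ≈ 1.2126 → capped at 1

0.814 ≤ PN ≤ 1.000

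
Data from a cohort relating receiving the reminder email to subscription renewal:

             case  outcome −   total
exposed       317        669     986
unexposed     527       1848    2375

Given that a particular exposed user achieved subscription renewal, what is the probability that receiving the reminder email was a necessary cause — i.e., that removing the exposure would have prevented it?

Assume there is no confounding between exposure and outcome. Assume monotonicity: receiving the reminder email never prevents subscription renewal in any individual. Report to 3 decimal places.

PN ≈ 0.310

p₁ = P(outcome | exposed) = 317/986 = 0.3215
p₀ = P(outcome | unexposed) = 527/2375 = 0.22189
Under exogeneity and monotonicity, PN = (p₁ − p₀)/p₁.
PN = (0.3215 − 0.22189) / 0.3215 ≈ 0.3098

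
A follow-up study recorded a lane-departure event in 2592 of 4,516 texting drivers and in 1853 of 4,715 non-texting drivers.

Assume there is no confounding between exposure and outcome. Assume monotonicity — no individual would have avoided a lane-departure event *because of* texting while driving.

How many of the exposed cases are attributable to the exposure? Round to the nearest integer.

about 817 cases

p₁ = P(outcome | exposed) = 2592/4516 = 0.57396
p₀ = P(outcome | unexposed) = 1853/4715 = 0.393
PN = (p₁ − p₀)/p₁ = (0.57396 − 0.393) / 0.57396 ≈ 0.31528.
Attributable cases ≈ PN × (exposed cases) = 0.31528 × 2592 ≈ 817.21.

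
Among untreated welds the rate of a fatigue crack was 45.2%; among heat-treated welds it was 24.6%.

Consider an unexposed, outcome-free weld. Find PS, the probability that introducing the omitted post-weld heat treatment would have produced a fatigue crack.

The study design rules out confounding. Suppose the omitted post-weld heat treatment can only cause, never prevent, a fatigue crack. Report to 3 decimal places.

p₁ = 0.452, p₀ = 0.246.
Under exogeneity and monotonicity, PS = (p₁ − p₀) / (1 − p₀).
PS = (0.452 − 0.246) / (1 − 0.246) = 0.206 / 0.754 ≈ 0.2732

PS ≈ 0.273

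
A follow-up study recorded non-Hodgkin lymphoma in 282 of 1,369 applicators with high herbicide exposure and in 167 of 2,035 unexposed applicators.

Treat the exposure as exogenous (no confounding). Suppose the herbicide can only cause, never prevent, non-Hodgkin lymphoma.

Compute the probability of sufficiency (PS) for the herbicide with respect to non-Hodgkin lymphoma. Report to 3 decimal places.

PS ≈ 0.135

p₁ = P(outcome | exposed) = 282/1369 = 0.20599
p₀ = P(outcome | unexposed) = 167/2035 = 0.082064
Under exogeneity and monotonicity, PS = (p₁ − p₀) / (1 − p₀).
PS = (0.20599 − 0.082064) / (1 − 0.082064) = 0.12393 / 0.91794 ≈ 0.1350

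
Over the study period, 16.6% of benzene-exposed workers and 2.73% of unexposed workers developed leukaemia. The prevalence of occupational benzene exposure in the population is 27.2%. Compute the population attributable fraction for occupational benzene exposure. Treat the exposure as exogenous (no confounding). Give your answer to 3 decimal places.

PAF ≈ 0.580

p₁ = 0.166, p₀ = 0.0273.
Overall risk P(Y=1) = π·p₁ + (1−π)·p₀ = 0.272×0.166 + 0.728×0.0273 = 0.065026.
Under exogeneity, PAF = [P(Y=1) − p₀] / P(Y=1).
PAF = (0.065026 − 0.0273) / 0.065026 ≈ 0.5802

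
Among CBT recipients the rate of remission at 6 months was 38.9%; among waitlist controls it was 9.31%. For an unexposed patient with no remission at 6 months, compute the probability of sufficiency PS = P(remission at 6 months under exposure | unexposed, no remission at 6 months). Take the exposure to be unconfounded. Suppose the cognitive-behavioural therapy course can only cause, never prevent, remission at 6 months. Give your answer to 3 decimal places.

p₁ = 0.389, p₀ = 0.0931.
Under exogeneity and monotonicity, PS = (p₁ − p₀) / (1 − p₀).
PS = (0.389 − 0.0931) / (1 − 0.0931) = 0.2959 / 0.9069 ≈ 0.3263

PS ≈ 0.326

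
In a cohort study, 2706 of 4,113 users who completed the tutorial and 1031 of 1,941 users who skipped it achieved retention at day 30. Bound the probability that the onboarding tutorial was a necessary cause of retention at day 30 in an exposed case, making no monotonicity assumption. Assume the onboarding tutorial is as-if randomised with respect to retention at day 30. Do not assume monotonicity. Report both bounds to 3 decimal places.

0.193 ≤ PN ≤ 0.713

p₁ = P(outcome | exposed) = 2706/4113 = 0.65791
p₀ = P(outcome | unexposed) = 1031/1941 = 0.53117
Under exogeneity alone the bounds on PN are max{0,(p₁−p₀)/p₁} ≤ PN ≤ min{1,(1−p₀)/p₁}.
  lower = (p₁ − p₀)/p₁ = 0.12674 / 0.65791 ≈ 0.1926
  upper = min{1, (1 − p₀)/p₁} = 0.46883 / 0.65791 ≈ 0.7126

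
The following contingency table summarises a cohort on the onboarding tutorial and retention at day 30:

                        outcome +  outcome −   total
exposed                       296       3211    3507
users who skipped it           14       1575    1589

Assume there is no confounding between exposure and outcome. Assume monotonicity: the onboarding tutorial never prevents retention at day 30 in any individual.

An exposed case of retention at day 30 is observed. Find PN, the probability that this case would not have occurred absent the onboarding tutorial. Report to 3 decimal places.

p₁ = P(outcome | exposed) = 296/3507 = 0.084403
p₀ = P(outcome | unexposed) = 14/1589 = 0.0088106
Under exogeneity and monotonicity, PN = (p₁ − p₀)/p₁.
PN = (0.084403 − 0.0088106) / 0.084403 ≈ 0.8956

PN ≈ 0.896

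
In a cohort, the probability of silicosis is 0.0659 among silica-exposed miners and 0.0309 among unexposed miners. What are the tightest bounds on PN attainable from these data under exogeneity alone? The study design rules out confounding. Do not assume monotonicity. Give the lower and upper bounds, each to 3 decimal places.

0.531 ≤ PN ≤ 1.000

Let p₁ = 0.0659, p₀ = 0.0309.
Under exogeneity alone the bounds on PN are max{0,(p₁−p₀)/p₁} ≤ PN ≤ min{1,(1−p₀)/p₁}.
  lower = (p₁ − p₀)/p₁ = 0.035 / 0.0659 ≈ 0.5311
  upper = min{1, (1 − p₀)/p₁} = 0.9691 / 0.0659 ≈ 14.7056 → capped at 1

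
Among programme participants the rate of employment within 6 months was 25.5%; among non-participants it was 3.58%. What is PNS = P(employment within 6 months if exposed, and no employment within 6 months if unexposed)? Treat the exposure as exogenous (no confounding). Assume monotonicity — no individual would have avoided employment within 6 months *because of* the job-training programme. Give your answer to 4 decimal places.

PNS ≈ 0.2192

p₁ = 0.255, p₀ = 0.0358.
Under exogeneity and monotonicity, PNS = p₁ − p₀.
PNS = 0.255 − 0.0358 = 0.2192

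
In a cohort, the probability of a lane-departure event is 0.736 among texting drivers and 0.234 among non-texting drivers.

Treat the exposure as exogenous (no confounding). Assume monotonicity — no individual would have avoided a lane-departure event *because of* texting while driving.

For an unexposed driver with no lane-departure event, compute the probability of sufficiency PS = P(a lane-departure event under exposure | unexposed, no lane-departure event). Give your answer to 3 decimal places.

Let p₁ = 0.736, p₀ = 0.234.
Under exogeneity and monotonicity, PS = (p₁ − p₀) / (1 − p₀).
PS = (0.736 − 0.234) / (1 − 0.234) = 0.502 / 0.766 ≈ 0.6554

PS ≈ 0.655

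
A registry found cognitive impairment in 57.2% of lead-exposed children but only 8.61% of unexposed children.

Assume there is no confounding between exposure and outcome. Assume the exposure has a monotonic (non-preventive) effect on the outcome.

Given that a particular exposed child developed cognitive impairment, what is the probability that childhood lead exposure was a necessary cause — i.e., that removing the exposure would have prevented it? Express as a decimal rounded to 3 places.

PN ≈ 0.849

p₁ = 0.572, p₀ = 0.0861.
Under exogeneity and monotonicity, PN = (p₁ − p₀) / p₁.
PN = (0.572 − 0.0861) / 0.572 = 0.4859 / 0.572 ≈ 0.8495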